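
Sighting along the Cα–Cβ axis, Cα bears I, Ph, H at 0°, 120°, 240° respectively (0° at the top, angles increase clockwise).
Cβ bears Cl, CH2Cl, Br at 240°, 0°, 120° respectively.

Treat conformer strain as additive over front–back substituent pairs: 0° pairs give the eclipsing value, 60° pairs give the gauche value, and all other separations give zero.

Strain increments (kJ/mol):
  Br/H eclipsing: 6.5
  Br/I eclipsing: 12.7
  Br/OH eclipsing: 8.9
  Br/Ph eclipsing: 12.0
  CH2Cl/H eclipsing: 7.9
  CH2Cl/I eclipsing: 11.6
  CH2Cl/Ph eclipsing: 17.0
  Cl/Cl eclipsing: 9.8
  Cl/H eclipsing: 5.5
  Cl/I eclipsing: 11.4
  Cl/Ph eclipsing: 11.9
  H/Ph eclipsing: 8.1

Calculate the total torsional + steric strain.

29.1 kJ/mol

This conformer (eclipsed): I(0°)/CH2Cl(0°) eclipsed 11.6; Ph(120°)/Br(120°) eclipsed 12.0; H(240°)/Cl(240°) eclipsed 5.5 → 29.1 kJ/mol.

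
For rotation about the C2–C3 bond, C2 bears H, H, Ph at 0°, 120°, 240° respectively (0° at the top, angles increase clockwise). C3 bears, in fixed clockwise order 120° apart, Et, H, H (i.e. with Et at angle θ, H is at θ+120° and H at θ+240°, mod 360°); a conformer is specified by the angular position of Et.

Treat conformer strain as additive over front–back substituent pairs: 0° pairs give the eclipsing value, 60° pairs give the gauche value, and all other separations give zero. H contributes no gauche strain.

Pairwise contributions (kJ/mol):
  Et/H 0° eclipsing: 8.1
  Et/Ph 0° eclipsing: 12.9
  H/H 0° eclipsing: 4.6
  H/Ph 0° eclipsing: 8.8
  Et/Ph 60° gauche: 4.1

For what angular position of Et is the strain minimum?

Et at 0° is eclipsed. H at 0° is eclipsed with Et at 0° (8.1); H at 120° is eclipsed with H at 120° (4.6); Ph at 240° is eclipsed with H at 240° (8.8). Total 21.5 kJ/mol.
Et at 60° (staggered): no non-H gauche contacts → 0.0 kJ/mol.
Et at 120° is eclipsed. H at 0° is eclipsed with H at 0° (4.6); H at 120° is eclipsed with Et at 120° (8.1); Ph at 240° is eclipsed with H at 240° (8.8). Total 21.5 kJ/mol.
Et at 180° is staggered. Ph at 240° is gauche with Et at 180° (4.1). Total 4.1 kJ/mol.
Et at 240° is eclipsed. H at 0° is eclipsed with H at 0° (4.6); H at 120° is eclipsed with H at 120° (4.6); Ph at 240° is eclipsed with Et at 240° (12.9). Total 22.1 kJ/mol.
Et at 300° is staggered. Ph at 240° is gauche with Et at 300° (4.1). Total 4.1 kJ/mol.
The minimum (0.0 kJ/mol) occurs with Et at 60°.

60°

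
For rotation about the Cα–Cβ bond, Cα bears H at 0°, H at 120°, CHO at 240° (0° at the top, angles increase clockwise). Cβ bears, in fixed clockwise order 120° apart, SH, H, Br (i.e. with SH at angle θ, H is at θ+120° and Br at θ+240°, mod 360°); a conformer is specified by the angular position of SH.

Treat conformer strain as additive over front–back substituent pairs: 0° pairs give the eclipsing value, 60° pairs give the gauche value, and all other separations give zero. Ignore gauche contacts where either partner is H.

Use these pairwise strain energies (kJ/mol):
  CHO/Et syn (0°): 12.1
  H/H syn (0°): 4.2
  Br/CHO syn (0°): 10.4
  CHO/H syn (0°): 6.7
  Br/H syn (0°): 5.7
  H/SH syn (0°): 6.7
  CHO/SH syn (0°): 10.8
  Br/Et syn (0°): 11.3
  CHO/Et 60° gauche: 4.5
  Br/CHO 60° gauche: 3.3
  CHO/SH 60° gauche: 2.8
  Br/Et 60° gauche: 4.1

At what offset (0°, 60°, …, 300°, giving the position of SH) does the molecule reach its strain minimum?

180°

SH at 0° is eclipsed. H at 0° is eclipsed with SH at 0° (6.7); H at 120° is eclipsed with H at 120° (4.2); CHO at 240° is eclipsed with Br at 240° (10.4). Total 21.3 kJ/mol.
SH at 60° is staggered. CHO at 240° is gauche with Br at 300° (3.3). Total 3.3 kJ/mol.
SH at 120° is eclipsed. H at 0° is eclipsed with Br at 0° (5.7); H at 120° is eclipsed with SH at 120° (6.7); CHO at 240° is eclipsed with H at 240° (6.7). Total 19.1 kJ/mol.
SH at 180° is staggered. CHO at 240° is gauche with SH at 180° (2.8). Total 2.8 kJ/mol.
SH at 240° is eclipsed. H at 0° is eclipsed with H at 0° (4.2); H at 120° is eclipsed with Br at 120° (5.7); CHO at 240° is eclipsed with SH at 240° (10.8). Total 20.7 kJ/mol.
SH at 300° is staggered. CHO at 240° is gauche with SH at 300° (2.8); CHO at 240° is gauche with Br at 180° (3.3). Total 6.1 kJ/mol.
The minimum (2.8 kJ/mol) occurs with SH at 180°.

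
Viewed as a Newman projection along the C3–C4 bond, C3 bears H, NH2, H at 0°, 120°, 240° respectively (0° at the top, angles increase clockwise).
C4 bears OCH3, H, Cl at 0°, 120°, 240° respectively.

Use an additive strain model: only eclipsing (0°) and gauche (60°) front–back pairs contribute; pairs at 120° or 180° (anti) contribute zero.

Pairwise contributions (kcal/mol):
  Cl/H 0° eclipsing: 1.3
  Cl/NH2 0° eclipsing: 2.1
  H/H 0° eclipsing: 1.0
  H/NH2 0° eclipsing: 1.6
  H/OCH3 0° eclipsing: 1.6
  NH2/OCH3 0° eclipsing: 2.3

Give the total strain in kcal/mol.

4.5 kcal/mol

This conformer (eclipsed): H(0°)/OCH3(0°) eclipsed 1.6; NH2(120°)/H(120°) eclipsed 1.6; H(240°)/Cl(240°) eclipsed 1.3 → 4.5 kcal/mol.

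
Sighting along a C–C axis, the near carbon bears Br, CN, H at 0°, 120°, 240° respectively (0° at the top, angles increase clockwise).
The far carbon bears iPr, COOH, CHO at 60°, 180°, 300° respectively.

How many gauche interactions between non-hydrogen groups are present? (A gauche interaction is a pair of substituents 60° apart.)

Non-H gauche pairs: Br(0°)/iPr(60°); Br(0°)/CHO(300°); CN(120°)/iPr(60°); CN(120°)/COOH(180°) — 4 interactions.

4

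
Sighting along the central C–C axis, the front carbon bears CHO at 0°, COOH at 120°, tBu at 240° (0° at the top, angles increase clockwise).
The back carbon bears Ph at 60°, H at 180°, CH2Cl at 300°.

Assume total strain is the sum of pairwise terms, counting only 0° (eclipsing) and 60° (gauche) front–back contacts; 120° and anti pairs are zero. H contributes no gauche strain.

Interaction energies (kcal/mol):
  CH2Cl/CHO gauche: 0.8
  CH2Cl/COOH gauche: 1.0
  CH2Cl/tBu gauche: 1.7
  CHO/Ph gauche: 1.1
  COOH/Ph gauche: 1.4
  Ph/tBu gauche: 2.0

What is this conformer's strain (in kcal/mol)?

5.0 kcal/mol

This conformer is staggered. CHO at 0° is gauche with Ph at 60° (1.1); CHO at 0° is gauche with CH2Cl at 300° (0.8); COOH at 120° is gauche with Ph at 60° (1.4); tBu at 240° is gauche with CH2Cl at 300° (1.7). Total 5.0 kcal/mol.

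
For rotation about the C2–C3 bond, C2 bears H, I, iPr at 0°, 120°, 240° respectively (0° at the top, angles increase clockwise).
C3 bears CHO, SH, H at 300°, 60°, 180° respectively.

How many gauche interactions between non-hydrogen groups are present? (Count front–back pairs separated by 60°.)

2

Non-H gauche pairs: I(120°)/SH(60°); iPr(240°)/CHO(300°) — 2 interactions.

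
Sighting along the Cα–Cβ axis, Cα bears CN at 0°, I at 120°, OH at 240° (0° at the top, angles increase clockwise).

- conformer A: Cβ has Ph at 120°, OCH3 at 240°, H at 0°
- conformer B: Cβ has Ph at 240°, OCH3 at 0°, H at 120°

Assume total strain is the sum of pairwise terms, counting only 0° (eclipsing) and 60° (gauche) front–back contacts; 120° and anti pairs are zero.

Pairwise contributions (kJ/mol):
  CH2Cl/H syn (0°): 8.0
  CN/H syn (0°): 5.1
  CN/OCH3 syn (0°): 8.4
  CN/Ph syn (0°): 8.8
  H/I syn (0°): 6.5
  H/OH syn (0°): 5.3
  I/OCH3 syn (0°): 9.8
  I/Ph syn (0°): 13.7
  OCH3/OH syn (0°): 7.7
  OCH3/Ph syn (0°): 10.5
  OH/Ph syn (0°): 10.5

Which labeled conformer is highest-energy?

A

A (eclipsed): CN–H eclipsed, I–Ph eclipsed, OH–OCH3 eclipsed; 5.1 + 13.7 + 7.7 = 26.5 kJ/mol.
B (eclipsed): CN–OCH3 eclipsed, I–H eclipsed, OH–Ph eclipsed; 8.4 + 6.5 + 10.5 = 25.4 kJ/mol.
A has the highest total (26.5 kJ/mol).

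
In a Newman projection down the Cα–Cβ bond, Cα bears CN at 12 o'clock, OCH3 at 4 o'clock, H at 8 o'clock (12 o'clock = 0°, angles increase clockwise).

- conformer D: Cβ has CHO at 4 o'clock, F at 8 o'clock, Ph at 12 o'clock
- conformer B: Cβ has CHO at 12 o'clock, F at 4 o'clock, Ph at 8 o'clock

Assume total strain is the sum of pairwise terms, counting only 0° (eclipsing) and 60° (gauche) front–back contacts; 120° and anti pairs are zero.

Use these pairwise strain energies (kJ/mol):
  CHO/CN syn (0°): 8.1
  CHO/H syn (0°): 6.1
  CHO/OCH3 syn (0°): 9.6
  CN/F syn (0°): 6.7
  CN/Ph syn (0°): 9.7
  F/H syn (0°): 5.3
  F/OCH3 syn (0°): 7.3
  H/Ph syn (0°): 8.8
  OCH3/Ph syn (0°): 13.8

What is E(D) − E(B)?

+0.4 kJ/mol

D (eclipsed): CN(0°)/Ph(0°) eclipsed 9.7; OCH3(120°)/CHO(120°) eclipsed 9.6; H(240°)/F(240°) eclipsed 5.3 → 24.6 kJ/mol.
B (eclipsed): CN(0°)/CHO(0°) eclipsed 8.1; OCH3(120°)/F(120°) eclipsed 7.3; H(240°)/Ph(240°) eclipsed 8.8 → 24.2 kJ/mol.
E(D) − E(B) = 24.6 − 24.2 = +0.4 kJ/mol.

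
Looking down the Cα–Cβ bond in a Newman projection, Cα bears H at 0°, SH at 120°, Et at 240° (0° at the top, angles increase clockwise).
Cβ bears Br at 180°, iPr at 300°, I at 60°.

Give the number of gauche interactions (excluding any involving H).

Non-H gauche pairs: SH(120°)/Br(180°); SH(120°)/I(60°); Et(240°)/Br(180°); Et(240°)/iPr(300°) — 4 interactions.

4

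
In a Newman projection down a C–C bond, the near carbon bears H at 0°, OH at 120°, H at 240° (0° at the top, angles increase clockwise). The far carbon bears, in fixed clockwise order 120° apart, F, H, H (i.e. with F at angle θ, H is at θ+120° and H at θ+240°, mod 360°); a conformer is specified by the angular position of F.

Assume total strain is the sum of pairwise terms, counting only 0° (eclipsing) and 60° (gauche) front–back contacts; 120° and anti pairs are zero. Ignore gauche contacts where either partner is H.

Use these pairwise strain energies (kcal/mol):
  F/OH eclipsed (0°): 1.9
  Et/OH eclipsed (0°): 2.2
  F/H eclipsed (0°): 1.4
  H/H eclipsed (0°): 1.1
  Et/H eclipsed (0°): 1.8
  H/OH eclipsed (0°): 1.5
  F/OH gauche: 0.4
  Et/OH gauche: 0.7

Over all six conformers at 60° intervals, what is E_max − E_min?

4.1 kcal/mol

F at 0° (eclipsed): H–F eclipsed, OH–H eclipsed, H–H eclipsed; 1.4 + 1.5 + 1.1 = 4.0 kcal/mol.
F at 60° (staggered): OH–F gauche; 0.4 = 0.4 kcal/mol.
F at 120° (eclipsed): H–H eclipsed, OH–F eclipsed, H–H eclipsed; 1.1 + 1.9 + 1.1 = 4.1 kcal/mol.
F at 180° (staggered): OH–F gauche; 0.4 = 0.4 kcal/mol.
F at 240° (eclipsed): H–H eclipsed, OH–H eclipsed, H–F eclipsed; 1.1 + 1.5 + 1.4 = 4.0 kcal/mol.
F at 300° (staggered): no non-H gauche contacts → 0.0 kcal/mol.
Max at 120° (4.1 kcal/mol), min at 300° (0.0 kcal/mol); barrier = 4.1 kcal/mol.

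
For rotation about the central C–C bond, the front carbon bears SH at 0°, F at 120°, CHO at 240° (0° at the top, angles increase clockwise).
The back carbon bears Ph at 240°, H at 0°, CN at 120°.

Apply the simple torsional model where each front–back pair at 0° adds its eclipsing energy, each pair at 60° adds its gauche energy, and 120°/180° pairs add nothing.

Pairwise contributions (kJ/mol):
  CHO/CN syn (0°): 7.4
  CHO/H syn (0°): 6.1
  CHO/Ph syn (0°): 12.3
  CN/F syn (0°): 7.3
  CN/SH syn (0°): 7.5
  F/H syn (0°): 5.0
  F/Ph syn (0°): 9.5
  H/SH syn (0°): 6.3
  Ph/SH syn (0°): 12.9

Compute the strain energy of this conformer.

This conformer is eclipsed. SH at 0° is eclipsed with H at 0° (6.3); F at 120° is eclipsed with CN at 120° (7.3); CHO at 240° is eclipsed with Ph at 240° (12.3). Total 25.9 kJ/mol.

25.9 kJ/mol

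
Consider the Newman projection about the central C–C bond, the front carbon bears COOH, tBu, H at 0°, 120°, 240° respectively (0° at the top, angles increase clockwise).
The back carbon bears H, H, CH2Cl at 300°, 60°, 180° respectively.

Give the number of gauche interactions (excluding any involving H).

Non-H gauche pairs: tBu(120°)/CH2Cl(180°) — 1 interaction.

1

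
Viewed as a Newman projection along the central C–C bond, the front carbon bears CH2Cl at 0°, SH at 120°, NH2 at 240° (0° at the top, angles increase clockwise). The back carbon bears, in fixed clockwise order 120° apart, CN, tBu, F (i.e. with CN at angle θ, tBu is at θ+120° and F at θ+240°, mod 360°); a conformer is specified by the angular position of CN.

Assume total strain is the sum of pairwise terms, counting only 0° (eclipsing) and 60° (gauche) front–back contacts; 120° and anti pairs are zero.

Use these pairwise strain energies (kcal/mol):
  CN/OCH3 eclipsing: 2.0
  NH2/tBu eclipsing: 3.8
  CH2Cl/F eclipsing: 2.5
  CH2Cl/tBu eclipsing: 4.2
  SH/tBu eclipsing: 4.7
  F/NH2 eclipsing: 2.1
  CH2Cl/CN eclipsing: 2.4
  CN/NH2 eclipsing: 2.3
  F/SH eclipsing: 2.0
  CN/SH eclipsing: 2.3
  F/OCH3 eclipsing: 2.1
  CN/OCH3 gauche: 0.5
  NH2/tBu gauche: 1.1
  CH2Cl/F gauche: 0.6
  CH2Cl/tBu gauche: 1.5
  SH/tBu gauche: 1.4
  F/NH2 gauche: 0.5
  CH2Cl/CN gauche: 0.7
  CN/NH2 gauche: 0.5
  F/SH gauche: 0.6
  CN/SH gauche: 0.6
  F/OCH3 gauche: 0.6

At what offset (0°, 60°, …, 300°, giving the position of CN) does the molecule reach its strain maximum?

0°

CN at 0° (eclipsed): CH2Cl–CN eclipsed, SH–tBu eclipsed, NH2–F eclipsed; 2.4 + 4.7 + 2.1 = 9.2 kcal/mol.
CN at 60° (staggered): CH2Cl–CN gauche, CH2Cl–F gauche, SH–CN gauche, SH–tBu gauche, NH2–tBu gauche, NH2–F gauche; 0.7 + 0.6 + 0.6 + 1.4 + 1.1 + 0.5 = 4.9 kcal/mol.
CN at 120° (eclipsed): CH2Cl–F eclipsed, SH–CN eclipsed, NH2–tBu eclipsed; 2.5 + 2.3 + 3.8 = 8.6 kcal/mol.
CN at 180° (staggered): CH2Cl–tBu gauche, CH2Cl–F gauche, SH–CN gauche, SH–F gauche, NH2–CN gauche, NH2–tBu gauche; 1.5 + 0.6 + 0.6 + 0.6 + 0.5 + 1.1 = 4.9 kcal/mol.
CN at 240° (eclipsed): CH2Cl–tBu eclipsed, SH–F eclipsed, NH2–CN eclipsed; 4.2 + 2.0 + 2.3 = 8.5 kcal/mol.
CN at 300° (staggered): CH2Cl–CN gauche, CH2Cl–tBu gauche, SH–tBu gauche, SH–F gauche, NH2–CN gauche, NH2–F gauche; 0.7 + 1.5 + 1.4 + 0.6 + 0.5 + 0.5 = 5.2 kcal/mol.
The maximum (9.2 kcal/mol) occurs with CN at 0°.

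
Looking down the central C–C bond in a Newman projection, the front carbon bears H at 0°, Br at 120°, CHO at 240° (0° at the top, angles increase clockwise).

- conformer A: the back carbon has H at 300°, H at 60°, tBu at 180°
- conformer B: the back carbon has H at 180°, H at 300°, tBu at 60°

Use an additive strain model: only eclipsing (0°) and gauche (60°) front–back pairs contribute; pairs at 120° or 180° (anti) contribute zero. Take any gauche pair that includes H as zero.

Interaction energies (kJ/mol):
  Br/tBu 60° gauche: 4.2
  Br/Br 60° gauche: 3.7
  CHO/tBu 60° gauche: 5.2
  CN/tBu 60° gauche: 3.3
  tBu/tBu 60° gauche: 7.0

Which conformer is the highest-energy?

A

A is staggered. Br at 120° is gauche with tBu at 180° (4.2); CHO at 240° is gauche with tBu at 180° (5.2). Total 9.4 kJ/mol.
B is staggered. Br at 120° is gauche with tBu at 60° (4.2). Total 4.2 kJ/mol.
A has the highest total (9.4 kJ/mol).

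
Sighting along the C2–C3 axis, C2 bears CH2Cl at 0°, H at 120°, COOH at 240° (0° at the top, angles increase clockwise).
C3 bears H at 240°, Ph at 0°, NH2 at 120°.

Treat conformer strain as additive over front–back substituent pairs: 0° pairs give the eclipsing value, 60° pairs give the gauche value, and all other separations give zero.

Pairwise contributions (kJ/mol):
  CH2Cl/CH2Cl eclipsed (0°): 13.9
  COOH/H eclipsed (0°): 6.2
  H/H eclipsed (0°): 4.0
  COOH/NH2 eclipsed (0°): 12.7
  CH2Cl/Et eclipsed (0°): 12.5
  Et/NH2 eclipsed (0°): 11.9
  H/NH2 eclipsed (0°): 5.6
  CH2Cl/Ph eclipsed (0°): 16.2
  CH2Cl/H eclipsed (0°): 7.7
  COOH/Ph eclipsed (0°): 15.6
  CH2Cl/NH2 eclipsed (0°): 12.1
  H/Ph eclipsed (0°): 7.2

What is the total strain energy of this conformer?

This conformer is eclipsed. CH2Cl at 0° is eclipsed with Ph at 0° (16.2); H at 120° is eclipsed with NH2 at 120° (5.6); COOH at 240° is eclipsed with H at 240° (6.2). Total 28.0 kJ/mol.

28.0 kJ/mol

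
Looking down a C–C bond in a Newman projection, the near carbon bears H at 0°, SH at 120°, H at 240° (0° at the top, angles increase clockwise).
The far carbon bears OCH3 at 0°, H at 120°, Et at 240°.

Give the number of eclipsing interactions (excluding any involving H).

Every eclipsing pair involves H, so the count is 0.

0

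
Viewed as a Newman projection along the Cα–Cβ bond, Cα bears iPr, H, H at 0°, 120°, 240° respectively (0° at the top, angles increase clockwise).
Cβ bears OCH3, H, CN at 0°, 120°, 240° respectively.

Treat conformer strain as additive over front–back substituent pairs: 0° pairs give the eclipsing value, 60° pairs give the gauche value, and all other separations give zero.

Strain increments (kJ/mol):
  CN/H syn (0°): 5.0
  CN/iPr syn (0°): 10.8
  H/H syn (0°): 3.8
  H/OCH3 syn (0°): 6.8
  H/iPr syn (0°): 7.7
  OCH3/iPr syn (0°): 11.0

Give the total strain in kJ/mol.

This conformer is eclipsed. iPr at 0° is eclipsed with OCH3 at 0° (11.0); H at 120° is eclipsed with H at 120° (3.8); H at 240° is eclipsed with CN at 240° (5.0). Total 19.8 kJ/mol.

19.8 kJ/mol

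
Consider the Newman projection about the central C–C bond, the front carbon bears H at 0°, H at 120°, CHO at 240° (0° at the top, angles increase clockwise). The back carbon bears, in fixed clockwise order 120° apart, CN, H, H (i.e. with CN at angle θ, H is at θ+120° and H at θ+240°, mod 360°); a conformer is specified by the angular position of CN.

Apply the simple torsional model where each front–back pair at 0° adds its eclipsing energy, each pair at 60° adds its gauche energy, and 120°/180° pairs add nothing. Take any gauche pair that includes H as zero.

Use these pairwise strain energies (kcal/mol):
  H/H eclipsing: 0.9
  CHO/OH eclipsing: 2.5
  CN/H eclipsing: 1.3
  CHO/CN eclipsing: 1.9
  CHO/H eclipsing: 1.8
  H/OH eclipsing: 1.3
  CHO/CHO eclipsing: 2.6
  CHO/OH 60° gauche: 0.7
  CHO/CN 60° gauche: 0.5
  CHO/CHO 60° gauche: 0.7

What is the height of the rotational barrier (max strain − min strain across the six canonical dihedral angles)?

CN at 0° is eclipsed. H at 0° is eclipsed with CN at 0° (1.3); H at 120° is eclipsed with H at 120° (0.9); CHO at 240° is eclipsed with H at 240° (1.8). Total 4.0 kcal/mol.
CN at 60° (staggered): no non-H gauche contacts → 0.0 kcal/mol.
CN at 120° is eclipsed. H at 0° is eclipsed with H at 0° (0.9); H at 120° is eclipsed with CN at 120° (1.3); CHO at 240° is eclipsed with H at 240° (1.8). Total 4.0 kcal/mol.
CN at 180° is staggered. CHO at 240° is gauche with CN at 180° (0.5). Total 0.5 kcal/mol.
CN at 240° is eclipsed. H at 0° is eclipsed with H at 0° (0.9); H at 120° is eclipsed with H at 120° (0.9); CHO at 240° is eclipsed with CN at 240° (1.9). Total 3.7 kcal/mol.
CN at 300° is staggered. CHO at 240° is gauche with CN at 300° (0.5). Total 0.5 kcal/mol.
Max at 0° (4.0 kcal/mol), min at 60° (0.0 kcal/mol); barrier = 4.0 kcal/mol.

4.0 kcal/mol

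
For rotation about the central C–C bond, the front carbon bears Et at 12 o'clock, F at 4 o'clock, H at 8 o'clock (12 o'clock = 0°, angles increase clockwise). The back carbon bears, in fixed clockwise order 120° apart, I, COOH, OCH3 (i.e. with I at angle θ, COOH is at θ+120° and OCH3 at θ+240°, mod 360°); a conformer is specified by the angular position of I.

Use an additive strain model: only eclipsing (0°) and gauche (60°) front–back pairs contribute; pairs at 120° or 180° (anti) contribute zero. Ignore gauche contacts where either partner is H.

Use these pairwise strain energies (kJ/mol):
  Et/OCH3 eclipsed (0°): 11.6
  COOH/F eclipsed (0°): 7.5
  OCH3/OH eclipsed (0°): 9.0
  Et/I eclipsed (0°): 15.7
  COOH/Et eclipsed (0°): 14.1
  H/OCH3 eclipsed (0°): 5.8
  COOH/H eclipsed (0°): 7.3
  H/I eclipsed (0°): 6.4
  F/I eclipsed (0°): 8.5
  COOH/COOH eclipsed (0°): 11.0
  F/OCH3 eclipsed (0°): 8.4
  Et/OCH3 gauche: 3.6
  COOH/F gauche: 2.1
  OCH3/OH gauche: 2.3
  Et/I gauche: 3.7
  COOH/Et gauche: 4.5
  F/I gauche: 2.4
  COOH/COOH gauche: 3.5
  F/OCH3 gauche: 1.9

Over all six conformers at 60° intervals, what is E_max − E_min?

I at 0° is eclipsed. Et at 0° is eclipsed with I at 0° (15.7); F at 120° is eclipsed with COOH at 120° (7.5); H at 240° is eclipsed with OCH3 at 240° (5.8). Total 29.0 kJ/mol.
I at 60° is staggered. Et at 0° is gauche with I at 60° (3.7); Et at 0° is gauche with OCH3 at 300° (3.6); F at 120° is gauche with I at 60° (2.4); F at 120° is gauche with COOH at 180° (2.1). Total 11.8 kJ/mol.
I at 120° is eclipsed. Et at 0° is eclipsed with OCH3 at 0° (11.6); F at 120° is eclipsed with I at 120° (8.5); H at 240° is eclipsed with COOH at 240° (7.3). Total 27.4 kJ/mol.
I at 180° is staggered. Et at 0° is gauche with COOH at 300° (4.5); Et at 0° is gauche with OCH3 at 60° (3.6); F at 120° is gauche with I at 180° (2.4); F at 120° is gauche with OCH3 at 60° (1.9). Total 12.4 kJ/mol.
I at 240° is eclipsed. Et at 0° is eclipsed with COOH at 0° (14.1); F at 120° is eclipsed with OCH3 at 120° (8.4); H at 240° is eclipsed with I at 240° (6.4). Total 28.9 kJ/mol.
I at 300° is staggered. Et at 0° is gauche with I at 300° (3.7); Et at 0° is gauche with COOH at 60° (4.5); F at 120° is gauche with COOH at 60° (2.1); F at 120° is gauche with OCH3 at 180° (1.9). Total 12.2 kJ/mol.
Max at 0° (29.0 kJ/mol), min at 60° (11.8 kJ/mol); barrier = 17.2 kJ/mol.

17.2 kJ/mol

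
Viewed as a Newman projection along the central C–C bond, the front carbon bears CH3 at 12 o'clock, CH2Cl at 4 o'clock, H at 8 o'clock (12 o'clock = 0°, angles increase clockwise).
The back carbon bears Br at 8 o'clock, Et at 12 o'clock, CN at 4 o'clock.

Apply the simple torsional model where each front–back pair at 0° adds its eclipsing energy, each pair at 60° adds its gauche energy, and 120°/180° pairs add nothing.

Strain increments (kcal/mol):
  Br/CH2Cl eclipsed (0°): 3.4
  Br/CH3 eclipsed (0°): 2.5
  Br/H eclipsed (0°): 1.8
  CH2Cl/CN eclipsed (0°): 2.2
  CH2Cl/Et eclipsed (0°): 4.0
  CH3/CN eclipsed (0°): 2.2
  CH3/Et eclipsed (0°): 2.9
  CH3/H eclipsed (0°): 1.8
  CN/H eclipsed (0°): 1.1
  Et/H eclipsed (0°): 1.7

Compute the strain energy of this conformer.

This conformer is eclipsed. CH3 at 0° is eclipsed with Et at 0° (2.9); CH2Cl at 120° is eclipsed with CN at 120° (2.2); H at 240° is eclipsed with Br at 240° (1.8). Total 6.9 kcal/mol.

6.9 kcal/mol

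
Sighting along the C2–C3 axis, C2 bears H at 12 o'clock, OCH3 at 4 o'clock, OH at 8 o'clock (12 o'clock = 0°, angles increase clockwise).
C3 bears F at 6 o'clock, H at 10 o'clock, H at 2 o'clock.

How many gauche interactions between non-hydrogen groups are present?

Non-H gauche pairs: OCH3(120°)/F(180°); OH(240°)/F(180°) — 2 interactions.

2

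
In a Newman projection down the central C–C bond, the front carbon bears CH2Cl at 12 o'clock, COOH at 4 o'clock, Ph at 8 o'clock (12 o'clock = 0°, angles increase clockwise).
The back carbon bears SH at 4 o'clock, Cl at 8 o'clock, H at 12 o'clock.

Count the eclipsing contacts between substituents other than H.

Non-H eclipsing pairs: COOH(120°)/SH(120°); Ph(240°)/Cl(240°) — 2 interactions.

2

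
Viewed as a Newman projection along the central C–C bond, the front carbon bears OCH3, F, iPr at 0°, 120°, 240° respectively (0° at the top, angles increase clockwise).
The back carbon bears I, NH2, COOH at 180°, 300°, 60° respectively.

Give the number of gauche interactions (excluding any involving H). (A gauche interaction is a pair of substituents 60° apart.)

Non-H gauche pairs: OCH3(0°)/NH2(300°); OCH3(0°)/COOH(60°); F(120°)/I(180°); F(120°)/COOH(60°); iPr(240°)/I(180°); iPr(240°)/NH2(300°) — 6 interactions.

6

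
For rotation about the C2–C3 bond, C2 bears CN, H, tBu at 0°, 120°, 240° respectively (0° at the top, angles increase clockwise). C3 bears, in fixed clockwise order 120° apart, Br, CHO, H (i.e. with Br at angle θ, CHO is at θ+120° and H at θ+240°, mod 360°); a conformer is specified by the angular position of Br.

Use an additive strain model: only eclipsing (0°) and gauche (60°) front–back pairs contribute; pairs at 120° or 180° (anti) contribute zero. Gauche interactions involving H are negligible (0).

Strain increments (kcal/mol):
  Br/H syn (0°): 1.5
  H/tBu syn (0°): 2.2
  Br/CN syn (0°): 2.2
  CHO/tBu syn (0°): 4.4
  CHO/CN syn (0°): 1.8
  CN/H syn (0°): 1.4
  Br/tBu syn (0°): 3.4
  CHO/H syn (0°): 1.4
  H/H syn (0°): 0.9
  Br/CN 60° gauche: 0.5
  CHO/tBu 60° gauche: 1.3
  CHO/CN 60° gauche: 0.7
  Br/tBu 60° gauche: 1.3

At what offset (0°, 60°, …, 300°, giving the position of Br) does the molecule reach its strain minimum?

60°

Br at 0° (eclipsed): CN(0°)/Br(0°) eclipsed 2.2; H(120°)/CHO(120°) eclipsed 1.4; tBu(240°)/H(240°) eclipsed 2.2 → 5.8 kcal/mol.
Br at 60° (staggered): CN(0°)/Br(60°) gauche 0.5; tBu(240°)/CHO(180°) gauche 1.3 → 1.8 kcal/mol.
Br at 120° (eclipsed): CN(0°)/H(0°) eclipsed 1.4; H(120°)/Br(120°) eclipsed 1.5; tBu(240°)/CHO(240°) eclipsed 4.4 → 7.3 kcal/mol.
Br at 180° (staggered): CN(0°)/CHO(300°) gauche 0.7; tBu(240°)/Br(180°) gauche 1.3; tBu(240°)/CHO(300°) gauche 1.3 → 3.3 kcal/mol.
Br at 240° (eclipsed): CN(0°)/CHO(0°) eclipsed 1.8; H(120°)/H(120°) eclipsed 0.9; tBu(240°)/Br(240°) eclipsed 3.4 → 6.1 kcal/mol.
Br at 300° (staggered): CN(0°)/Br(300°) gauche 0.5; CN(0°)/CHO(60°) gauche 0.7; tBu(240°)/Br(300°) gauche 1.3 → 2.5 kcal/mol.
The minimum (1.8 kcal/mol) occurs with Br at 60°.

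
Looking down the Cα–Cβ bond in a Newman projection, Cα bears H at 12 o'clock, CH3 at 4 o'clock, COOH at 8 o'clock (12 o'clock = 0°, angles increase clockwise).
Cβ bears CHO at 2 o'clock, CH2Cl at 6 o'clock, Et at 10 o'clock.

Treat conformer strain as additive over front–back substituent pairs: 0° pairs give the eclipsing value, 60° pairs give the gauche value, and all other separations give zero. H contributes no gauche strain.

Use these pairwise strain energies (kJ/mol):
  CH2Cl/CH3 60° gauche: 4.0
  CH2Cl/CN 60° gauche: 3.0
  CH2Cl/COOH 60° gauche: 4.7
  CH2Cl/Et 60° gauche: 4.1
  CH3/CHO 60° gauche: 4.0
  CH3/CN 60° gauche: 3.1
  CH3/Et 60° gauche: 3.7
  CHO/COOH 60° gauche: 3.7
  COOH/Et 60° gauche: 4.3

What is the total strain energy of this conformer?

17.0 kJ/mol

This conformer is staggered. CH3 at 120° is gauche with CHO at 60° (4.0); CH3 at 120° is gauche with CH2Cl at 180° (4.0); COOH at 240° is gauche with CH2Cl at 180° (4.7); COOH at 240° is gauche with Et at 300° (4.3). Total 17.0 kJ/mol.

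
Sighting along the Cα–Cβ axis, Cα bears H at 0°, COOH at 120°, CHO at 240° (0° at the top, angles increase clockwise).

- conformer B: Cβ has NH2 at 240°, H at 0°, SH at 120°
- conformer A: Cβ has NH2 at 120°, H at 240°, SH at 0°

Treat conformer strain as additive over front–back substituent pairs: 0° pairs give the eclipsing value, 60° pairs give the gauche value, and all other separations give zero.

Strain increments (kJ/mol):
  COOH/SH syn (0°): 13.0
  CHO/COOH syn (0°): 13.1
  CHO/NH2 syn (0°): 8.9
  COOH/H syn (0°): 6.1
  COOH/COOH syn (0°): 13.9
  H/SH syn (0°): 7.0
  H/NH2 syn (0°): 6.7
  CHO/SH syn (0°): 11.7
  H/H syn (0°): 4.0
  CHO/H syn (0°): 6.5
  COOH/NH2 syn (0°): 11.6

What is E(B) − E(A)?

+0.8 kJ/mol

B (eclipsed): H–H eclipsed, COOH–SH eclipsed, CHO–NH2 eclipsed; 4.0 + 13.0 + 8.9 = 25.9 kJ/mol.
A (eclipsed): H–SH eclipsed, COOH–NH2 eclipsed, CHO–H eclipsed; 7.0 + 11.6 + 6.5 = 25.1 kJ/mol.
E(B) − E(A) = 25.9 − 25.1 = +0.8 kJ/mol.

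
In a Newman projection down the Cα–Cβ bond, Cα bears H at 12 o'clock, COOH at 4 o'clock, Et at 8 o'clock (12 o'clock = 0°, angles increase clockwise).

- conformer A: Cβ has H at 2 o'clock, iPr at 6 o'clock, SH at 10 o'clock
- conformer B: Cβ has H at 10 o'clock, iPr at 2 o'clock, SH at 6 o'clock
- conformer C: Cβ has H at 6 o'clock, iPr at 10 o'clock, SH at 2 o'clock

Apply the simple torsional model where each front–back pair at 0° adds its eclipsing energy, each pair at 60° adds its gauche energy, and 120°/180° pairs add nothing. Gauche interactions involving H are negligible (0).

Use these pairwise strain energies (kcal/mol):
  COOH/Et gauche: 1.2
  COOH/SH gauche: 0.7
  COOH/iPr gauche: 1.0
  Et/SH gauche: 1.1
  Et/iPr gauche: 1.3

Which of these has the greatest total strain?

A

A (staggered): COOH(120°)/iPr(180°) gauche 1.0; Et(240°)/iPr(180°) gauche 1.3; Et(240°)/SH(300°) gauche 1.1 → 3.4 kcal/mol.
B (staggered): COOH(120°)/iPr(60°) gauche 1.0; COOH(120°)/SH(180°) gauche 0.7; Et(240°)/SH(180°) gauche 1.1 → 2.8 kcal/mol.
C (staggered): COOH(120°)/SH(60°) gauche 0.7; Et(240°)/iPr(300°) gauche 1.3 → 2.0 kcal/mol.
A has the highest total (3.4 kcal/mol).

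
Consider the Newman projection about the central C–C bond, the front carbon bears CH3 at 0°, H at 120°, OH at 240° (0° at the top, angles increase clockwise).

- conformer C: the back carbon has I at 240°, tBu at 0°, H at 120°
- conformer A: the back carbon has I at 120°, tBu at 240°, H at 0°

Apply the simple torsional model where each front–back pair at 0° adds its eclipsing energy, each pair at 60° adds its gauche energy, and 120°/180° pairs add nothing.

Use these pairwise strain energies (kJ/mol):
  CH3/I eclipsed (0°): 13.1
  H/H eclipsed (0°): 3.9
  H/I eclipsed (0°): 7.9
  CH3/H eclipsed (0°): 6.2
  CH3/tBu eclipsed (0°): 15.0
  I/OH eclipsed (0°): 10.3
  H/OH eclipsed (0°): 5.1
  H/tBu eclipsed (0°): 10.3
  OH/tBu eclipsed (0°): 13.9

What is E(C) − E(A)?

+1.2 kJ/mol

C (eclipsed): CH3–tBu eclipsed, H–H eclipsed, OH–I eclipsed; 15.0 + 3.9 + 10.3 = 29.2 kJ/mol.
A (eclipsed): CH3–H eclipsed, H–I eclipsed, OH–tBu eclipsed; 6.2 + 7.9 + 13.9 = 28.0 kJ/mol.
E(C) − E(A) = 29.2 − 28.0 = +1.2 kJ/mol.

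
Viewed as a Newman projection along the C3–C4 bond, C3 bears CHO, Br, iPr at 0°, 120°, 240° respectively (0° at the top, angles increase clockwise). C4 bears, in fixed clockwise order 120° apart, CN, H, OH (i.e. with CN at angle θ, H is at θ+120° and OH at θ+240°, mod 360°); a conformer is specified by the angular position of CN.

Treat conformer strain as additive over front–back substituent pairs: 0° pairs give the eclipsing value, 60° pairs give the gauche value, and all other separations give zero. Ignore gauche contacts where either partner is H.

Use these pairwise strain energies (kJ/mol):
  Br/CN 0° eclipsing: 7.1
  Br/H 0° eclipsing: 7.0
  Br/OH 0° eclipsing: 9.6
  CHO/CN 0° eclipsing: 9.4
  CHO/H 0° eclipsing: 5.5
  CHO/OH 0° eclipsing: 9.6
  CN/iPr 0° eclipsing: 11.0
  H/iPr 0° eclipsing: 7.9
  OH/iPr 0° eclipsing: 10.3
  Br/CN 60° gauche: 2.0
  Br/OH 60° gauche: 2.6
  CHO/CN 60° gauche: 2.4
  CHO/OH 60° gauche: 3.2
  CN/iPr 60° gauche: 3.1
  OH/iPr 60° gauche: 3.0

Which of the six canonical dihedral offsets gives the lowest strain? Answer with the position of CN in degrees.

60°

CN at 0° is eclipsed. CHO at 0° is eclipsed with CN at 0° (9.4); Br at 120° is eclipsed with H at 120° (7.0); iPr at 240° is eclipsed with OH at 240° (10.3). Total 26.7 kJ/mol.
CN at 60° is staggered. CHO at 0° is gauche with CN at 60° (2.4); CHO at 0° is gauche with OH at 300° (3.2); Br at 120° is gauche with CN at 60° (2.0); iPr at 240° is gauche with OH at 300° (3.0). Total 10.6 kJ/mol.
CN at 120° is eclipsed. CHO at 0° is eclipsed with OH at 0° (9.6); Br at 120° is eclipsed with CN at 120° (7.1); iPr at 240° is eclipsed with H at 240° (7.9). Total 24.6 kJ/mol.
CN at 180° is staggered. CHO at 0° is gauche with OH at 60° (3.2); Br at 120° is gauche with CN at 180° (2.0); Br at 120° is gauche with OH at 60° (2.6); iPr at 240° is gauche with CN at 180° (3.1). Total 10.9 kJ/mol.
CN at 240° is eclipsed. CHO at 0° is eclipsed with H at 0° (5.5); Br at 120° is eclipsed with OH at 120° (9.6); iPr at 240° is eclipsed with CN at 240° (11.0). Total 26.1 kJ/mol.
CN at 300° is staggered. CHO at 0° is gauche with CN at 300° (2.4); Br at 120° is gauche with OH at 180° (2.6); iPr at 240° is gauche with CN at 300° (3.1); iPr at 240° is gauche with OH at 180° (3.0). Total 11.1 kJ/mol.
The minimum (10.6 kJ/mol) occurs with CN at 60°.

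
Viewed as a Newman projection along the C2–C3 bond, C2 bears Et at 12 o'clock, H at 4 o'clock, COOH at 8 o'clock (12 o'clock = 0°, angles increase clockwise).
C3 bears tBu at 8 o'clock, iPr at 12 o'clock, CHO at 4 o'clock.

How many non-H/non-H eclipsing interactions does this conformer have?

2

Non-H eclipsing pairs: Et(0°)/iPr(0°); COOH(240°)/tBu(240°) — 2 interactions.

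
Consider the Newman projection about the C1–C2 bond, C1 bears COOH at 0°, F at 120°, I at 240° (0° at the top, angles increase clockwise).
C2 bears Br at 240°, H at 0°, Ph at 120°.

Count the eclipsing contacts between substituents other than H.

2

Non-H eclipsing pairs: F(120°)/Ph(120°); I(240°)/Br(240°) — 2 interactions.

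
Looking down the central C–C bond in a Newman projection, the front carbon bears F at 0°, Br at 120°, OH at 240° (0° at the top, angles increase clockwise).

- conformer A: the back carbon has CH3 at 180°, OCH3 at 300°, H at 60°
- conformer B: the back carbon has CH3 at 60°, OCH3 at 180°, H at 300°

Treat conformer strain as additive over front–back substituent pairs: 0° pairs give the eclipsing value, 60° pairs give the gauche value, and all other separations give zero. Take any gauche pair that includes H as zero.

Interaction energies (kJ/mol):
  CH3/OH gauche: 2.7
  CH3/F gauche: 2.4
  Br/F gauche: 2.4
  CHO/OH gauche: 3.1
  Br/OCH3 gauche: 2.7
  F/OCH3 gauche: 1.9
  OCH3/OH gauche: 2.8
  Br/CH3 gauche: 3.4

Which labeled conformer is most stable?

A

A is staggered. F at 0° is gauche with OCH3 at 300° (1.9); Br at 120° is gauche with CH3 at 180° (3.4); OH at 240° is gauche with CH3 at 180° (2.7); OH at 240° is gauche with OCH3 at 300° (2.8). Total 10.8 kJ/mol.
B is staggered. F at 0° is gauche with CH3 at 60° (2.4); Br at 120° is gauche with CH3 at 60° (3.4); Br at 120° is gauche with OCH3 at 180° (2.7); OH at 240° is gauche with OCH3 at 180° (2.8). Total 11.3 kJ/mol.
A has the lowest total (10.8 kJ/mol).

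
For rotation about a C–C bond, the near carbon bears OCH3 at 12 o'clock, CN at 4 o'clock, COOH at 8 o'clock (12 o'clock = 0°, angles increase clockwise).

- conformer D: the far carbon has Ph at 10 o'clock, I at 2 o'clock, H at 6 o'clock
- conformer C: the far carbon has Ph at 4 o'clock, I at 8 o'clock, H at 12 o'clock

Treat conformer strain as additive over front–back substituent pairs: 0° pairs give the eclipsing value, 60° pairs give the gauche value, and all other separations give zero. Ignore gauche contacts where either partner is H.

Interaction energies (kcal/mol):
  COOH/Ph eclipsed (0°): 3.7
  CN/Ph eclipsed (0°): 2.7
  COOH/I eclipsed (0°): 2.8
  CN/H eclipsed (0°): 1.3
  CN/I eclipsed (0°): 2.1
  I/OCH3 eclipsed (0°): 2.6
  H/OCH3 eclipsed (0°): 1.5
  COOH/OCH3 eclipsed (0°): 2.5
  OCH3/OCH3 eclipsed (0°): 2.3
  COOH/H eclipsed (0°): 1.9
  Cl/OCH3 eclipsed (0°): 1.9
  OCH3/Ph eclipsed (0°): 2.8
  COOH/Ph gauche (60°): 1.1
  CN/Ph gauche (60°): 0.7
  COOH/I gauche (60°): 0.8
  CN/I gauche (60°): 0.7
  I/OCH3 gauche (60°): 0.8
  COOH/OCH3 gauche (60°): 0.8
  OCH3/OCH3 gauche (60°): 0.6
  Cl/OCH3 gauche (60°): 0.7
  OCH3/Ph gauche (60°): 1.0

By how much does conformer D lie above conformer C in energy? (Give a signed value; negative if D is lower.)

-3.4 kcal/mol

D (staggered): OCH3(0°)/Ph(300°) gauche 1.0; OCH3(0°)/I(60°) gauche 0.8; CN(120°)/I(60°) gauche 0.7; COOH(240°)/Ph(300°) gauche 1.1 → 3.6 kcal/mol.
C (eclipsed): OCH3(0°)/H(0°) eclipsed 1.5; CN(120°)/Ph(120°) eclipsed 2.7; COOH(240°)/I(240°) eclipsed 2.8 → 7.0 kcal/mol.
E(D) − E(C) = 3.6 − 7.0 = -3.4 kcal/mol.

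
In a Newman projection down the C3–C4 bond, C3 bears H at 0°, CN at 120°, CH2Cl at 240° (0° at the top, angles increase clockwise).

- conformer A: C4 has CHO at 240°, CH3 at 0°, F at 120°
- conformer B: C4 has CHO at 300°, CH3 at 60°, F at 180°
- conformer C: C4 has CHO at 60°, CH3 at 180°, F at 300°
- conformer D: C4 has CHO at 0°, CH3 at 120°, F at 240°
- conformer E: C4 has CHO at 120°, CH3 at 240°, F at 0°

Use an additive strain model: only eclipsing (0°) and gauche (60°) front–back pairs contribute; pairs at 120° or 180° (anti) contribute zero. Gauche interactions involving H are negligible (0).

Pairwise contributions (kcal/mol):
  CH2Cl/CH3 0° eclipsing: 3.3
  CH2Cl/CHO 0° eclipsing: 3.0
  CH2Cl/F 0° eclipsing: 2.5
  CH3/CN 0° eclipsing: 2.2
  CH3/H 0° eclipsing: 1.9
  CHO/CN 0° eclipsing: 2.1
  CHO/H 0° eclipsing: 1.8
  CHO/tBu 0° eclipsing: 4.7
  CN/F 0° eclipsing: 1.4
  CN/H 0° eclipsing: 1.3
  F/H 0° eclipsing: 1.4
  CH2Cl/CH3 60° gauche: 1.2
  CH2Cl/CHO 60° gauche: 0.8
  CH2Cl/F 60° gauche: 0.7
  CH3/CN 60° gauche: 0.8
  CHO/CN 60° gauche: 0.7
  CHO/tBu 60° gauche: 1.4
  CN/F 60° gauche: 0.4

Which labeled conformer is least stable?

A (eclipsed): H(0°)/CH3(0°) eclipsed 1.9; CN(120°)/F(120°) eclipsed 1.4; CH2Cl(240°)/CHO(240°) eclipsed 3.0 → 6.3 kcal/mol.
B (staggered): CN(120°)/CH3(60°) gauche 0.8; CN(120°)/F(180°) gauche 0.4; CH2Cl(240°)/CHO(300°) gauche 0.8; CH2Cl(240°)/F(180°) gauche 0.7 → 2.7 kcal/mol.
C (staggered): CN(120°)/CHO(60°) gauche 0.7; CN(120°)/CH3(180°) gauche 0.8; CH2Cl(240°)/CH3(180°) gauche 1.2; CH2Cl(240°)/F(300°) gauche 0.7 → 3.4 kcal/mol.
D (eclipsed): H(0°)/CHO(0°) eclipsed 1.8; CN(120°)/CH3(120°) eclipsed 2.2; CH2Cl(240°)/F(240°) eclipsed 2.5 → 6.5 kcal/mol.
E (eclipsed): H(0°)/F(0°) eclipsed 1.4; CN(120°)/CHO(120°) eclipsed 2.1; CH2Cl(240°)/CH3(240°) eclipsed 3.3 → 6.8 kcal/mol.
E has the highest total (6.8 kcal/mol).

E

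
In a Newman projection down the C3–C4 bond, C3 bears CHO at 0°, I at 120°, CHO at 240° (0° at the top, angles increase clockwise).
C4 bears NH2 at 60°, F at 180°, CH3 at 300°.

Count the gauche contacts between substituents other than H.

Non-H gauche pairs: CHO(0°)/NH2(60°); CHO(0°)/CH3(300°); I(120°)/NH2(60°); I(120°)/F(180°); CHO(240°)/F(180°); CHO(240°)/CH3(300°) — 6 interactions.

6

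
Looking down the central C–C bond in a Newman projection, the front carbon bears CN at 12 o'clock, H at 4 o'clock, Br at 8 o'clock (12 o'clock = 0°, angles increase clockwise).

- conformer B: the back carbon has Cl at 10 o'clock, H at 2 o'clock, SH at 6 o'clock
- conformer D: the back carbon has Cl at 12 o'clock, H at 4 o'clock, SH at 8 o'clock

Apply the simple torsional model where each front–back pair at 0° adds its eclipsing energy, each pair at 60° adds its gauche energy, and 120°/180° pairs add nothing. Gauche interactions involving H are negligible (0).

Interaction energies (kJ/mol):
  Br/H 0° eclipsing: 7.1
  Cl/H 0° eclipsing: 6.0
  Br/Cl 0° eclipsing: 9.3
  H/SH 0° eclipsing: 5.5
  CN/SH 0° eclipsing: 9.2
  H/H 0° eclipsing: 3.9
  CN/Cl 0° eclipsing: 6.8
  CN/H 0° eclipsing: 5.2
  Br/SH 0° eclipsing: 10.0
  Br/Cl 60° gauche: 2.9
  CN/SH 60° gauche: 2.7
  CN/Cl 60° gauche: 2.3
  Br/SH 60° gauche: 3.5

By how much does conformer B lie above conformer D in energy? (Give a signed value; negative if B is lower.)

B (staggered): CN(0°)/Cl(300°) gauche 2.3; Br(240°)/Cl(300°) gauche 2.9; Br(240°)/SH(180°) gauche 3.5 → 8.7 kJ/mol.
D (eclipsed): CN(0°)/Cl(0°) eclipsed 6.8; H(120°)/H(120°) eclipsed 3.9; Br(240°)/SH(240°) eclipsed 10.0 → 20.7 kJ/mol.
E(B) − E(D) = 8.7 − 20.7 = -12.0 kJ/mol.

-12.0 kJ/mol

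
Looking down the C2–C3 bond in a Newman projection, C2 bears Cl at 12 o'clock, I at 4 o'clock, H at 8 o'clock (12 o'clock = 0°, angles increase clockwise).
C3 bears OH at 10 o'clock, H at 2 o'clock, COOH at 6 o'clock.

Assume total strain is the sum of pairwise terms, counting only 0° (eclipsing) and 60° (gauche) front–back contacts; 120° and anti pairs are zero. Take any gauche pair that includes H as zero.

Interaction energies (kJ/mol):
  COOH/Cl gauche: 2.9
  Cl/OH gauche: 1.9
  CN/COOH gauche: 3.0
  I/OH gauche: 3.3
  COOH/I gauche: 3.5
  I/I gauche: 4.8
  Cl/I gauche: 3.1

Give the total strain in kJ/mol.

5.4 kJ/mol

This conformer (staggered): Cl–OH gauche, I–COOH gauche; 1.9 + 3.5 = 5.4 kJ/mol.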